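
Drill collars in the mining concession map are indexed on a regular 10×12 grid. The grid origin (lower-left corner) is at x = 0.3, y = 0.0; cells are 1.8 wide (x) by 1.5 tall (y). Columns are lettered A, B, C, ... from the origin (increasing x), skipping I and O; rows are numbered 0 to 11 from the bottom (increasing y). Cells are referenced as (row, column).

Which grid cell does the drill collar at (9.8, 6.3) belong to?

(4, F)

Column index: ⌊(9.8 − 0.3) / 1.8⌋ = ⌊5.278⌋ = 5 → column F
Row offset from origin: ⌊(6.3 − 0.0) / 1.5⌋ = ⌊4.200⌋ = 4 → row 4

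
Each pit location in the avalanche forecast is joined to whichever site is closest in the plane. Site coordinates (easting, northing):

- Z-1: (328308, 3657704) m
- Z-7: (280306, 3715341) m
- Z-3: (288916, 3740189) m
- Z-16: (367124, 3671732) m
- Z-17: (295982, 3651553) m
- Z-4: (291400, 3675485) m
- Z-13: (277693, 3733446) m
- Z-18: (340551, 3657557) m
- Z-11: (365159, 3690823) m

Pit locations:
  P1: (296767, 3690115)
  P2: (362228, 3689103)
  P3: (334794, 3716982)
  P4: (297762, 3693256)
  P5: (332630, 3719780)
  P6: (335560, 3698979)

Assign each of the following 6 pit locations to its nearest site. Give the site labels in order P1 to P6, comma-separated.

Z-4, Z-11, Z-11, Z-4, Z-11, Z-11

P1 → Z-4 (d²=242841589.00)
P2 → Z-11 (d²=11549161.00)
P3 → Z-11 (d²=1606326506.00)
P4 → Z-4 (d²=356283485.00)
P5 → Z-11 (d²=1896643690.00)
P6 → Z-11 (d²=942621137.00)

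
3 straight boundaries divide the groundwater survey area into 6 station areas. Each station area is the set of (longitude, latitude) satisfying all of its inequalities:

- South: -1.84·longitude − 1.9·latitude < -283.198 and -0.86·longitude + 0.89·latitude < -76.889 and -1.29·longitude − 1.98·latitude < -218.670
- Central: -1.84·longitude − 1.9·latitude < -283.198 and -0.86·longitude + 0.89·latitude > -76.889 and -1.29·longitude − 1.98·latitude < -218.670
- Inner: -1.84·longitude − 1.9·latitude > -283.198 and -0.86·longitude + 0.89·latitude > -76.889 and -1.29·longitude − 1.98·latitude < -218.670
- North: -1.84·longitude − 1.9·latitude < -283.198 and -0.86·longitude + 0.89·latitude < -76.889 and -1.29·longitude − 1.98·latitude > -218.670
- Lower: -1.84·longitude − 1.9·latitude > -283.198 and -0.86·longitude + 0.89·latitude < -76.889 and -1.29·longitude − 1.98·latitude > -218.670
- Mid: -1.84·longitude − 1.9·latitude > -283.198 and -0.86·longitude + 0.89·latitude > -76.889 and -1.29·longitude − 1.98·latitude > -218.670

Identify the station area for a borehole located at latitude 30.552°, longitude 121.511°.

Lower

-1.84·121.511 − 1.9·30.552 = -281.629, which is > -283.198
-0.86·121.511 + 0.89·30.552 = -77.308, which is < -76.889
-1.29·121.511 − 1.98·30.552 = -217.242, which is > -218.670
This sign pattern matches Lower.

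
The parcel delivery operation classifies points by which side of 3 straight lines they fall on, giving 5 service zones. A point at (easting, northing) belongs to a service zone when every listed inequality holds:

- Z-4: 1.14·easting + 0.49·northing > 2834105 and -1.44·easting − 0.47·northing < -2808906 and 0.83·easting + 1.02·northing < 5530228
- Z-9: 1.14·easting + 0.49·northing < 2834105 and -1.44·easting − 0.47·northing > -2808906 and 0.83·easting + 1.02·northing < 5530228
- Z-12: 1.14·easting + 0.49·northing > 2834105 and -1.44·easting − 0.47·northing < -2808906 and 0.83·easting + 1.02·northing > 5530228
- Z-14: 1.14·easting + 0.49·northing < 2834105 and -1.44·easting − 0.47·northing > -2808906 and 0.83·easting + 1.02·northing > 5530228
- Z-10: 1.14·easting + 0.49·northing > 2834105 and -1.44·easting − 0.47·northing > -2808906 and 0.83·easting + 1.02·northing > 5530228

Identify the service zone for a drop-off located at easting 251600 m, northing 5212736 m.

Z-4

1.14·251600 + 0.49·5212736 = 2841064.640, which is > 2834105
-1.44·251600 − 0.47·5212736 = -2812289.920, which is < -2808906
0.83·251600 + 1.02·5212736 = 5525818.720, which is < 5530228
This sign pattern matches Z-4.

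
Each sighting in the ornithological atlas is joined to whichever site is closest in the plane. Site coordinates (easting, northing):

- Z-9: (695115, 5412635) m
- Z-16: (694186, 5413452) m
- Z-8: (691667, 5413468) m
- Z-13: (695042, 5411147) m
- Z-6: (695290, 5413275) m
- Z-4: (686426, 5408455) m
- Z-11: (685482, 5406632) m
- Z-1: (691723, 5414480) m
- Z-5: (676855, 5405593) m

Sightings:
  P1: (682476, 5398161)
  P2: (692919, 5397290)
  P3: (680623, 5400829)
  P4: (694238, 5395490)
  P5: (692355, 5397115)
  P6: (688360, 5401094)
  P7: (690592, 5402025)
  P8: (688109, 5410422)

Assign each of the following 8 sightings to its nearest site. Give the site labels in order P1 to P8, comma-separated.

Z-11, Z-11, Z-5, Z-11, Z-11, Z-11, Z-11, Z-4

P1 → Z-11 (d²=80793877.00)
P2 → Z-11 (d²=142581933.00)
P3 → Z-5 (d²=36893520.00)
P4 → Z-11 (d²=200811700.00)
P5 → Z-11 (d²=137811418.00)
P6 → Z-11 (d²=38952328.00)
P7 → Z-11 (d²=47336549.00)
P8 → Z-4 (d²=6701578.00)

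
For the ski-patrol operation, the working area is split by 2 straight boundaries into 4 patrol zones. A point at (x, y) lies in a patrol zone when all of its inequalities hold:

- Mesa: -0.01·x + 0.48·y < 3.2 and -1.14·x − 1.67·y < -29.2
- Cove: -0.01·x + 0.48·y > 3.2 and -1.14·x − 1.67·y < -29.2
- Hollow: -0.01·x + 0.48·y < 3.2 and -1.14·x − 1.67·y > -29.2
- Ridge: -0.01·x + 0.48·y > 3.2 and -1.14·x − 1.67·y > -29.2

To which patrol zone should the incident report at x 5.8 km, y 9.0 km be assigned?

Ridge

-0.01·5.8 + 0.48·9.0 = 4.262, which is > 3.2
-1.14·5.8 − 1.67·9.0 = -21.642, which is > -29.2
This sign pattern matches Ridge.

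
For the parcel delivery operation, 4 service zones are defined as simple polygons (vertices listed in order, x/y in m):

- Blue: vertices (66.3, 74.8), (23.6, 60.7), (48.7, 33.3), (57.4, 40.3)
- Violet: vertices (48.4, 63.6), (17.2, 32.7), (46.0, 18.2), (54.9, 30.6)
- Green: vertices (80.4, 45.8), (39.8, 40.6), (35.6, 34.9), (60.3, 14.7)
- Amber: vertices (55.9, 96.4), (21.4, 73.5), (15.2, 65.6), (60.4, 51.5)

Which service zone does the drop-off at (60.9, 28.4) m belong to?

Cast a ray rightward from (60.9, 28.4). For each polygon, the edges (by vertex number in listed order) whose endpoints lie on opposite sides of y = 28.4, where each meets that height, and whether that is right or left of the point:
Blue: no edge straddles that height → 0 crossings.
Violet: 2–3 at x≈25.74 (left), 3–4 at x≈53.32 (left) → 0 crossings.
Green: 3–4 at x≈43.55 (left), 4–1 at x≈69.15 (right) → 1 crossing.
Amber: no edge straddles that height → 0 crossings.
Only Green has an odd count, so the point is inside Green.

Green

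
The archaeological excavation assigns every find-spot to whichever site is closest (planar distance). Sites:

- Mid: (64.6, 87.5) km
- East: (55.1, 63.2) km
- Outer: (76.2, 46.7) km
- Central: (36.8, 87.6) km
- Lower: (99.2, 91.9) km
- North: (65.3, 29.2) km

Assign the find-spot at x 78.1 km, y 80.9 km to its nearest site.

Mid

Squared distances to each site:
Mid: 225.810; East: 842.290; Outer: 1173.250; Central: 1750.580; Lower: 566.210; North: 2836.730.
Minimum at Mid.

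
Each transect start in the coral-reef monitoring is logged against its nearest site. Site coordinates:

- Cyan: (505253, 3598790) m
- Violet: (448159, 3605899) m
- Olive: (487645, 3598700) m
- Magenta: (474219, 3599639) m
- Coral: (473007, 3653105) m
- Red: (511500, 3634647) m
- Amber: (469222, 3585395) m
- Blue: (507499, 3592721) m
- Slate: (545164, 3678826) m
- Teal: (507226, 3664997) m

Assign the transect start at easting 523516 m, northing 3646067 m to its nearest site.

Red

Squared distances to each site:
Cyan: 2568651898.000; Violet: 7292145673.000; Olive: 3530361330.000; Magenta: 4585753393.000; Coral: 2600692525.000; Red: 274800656.000; Amber: 6628930020.000; Blue: 3102340005.000; Slate: 1541787985.000; Teal: 623709000.000.
Minimum at Red.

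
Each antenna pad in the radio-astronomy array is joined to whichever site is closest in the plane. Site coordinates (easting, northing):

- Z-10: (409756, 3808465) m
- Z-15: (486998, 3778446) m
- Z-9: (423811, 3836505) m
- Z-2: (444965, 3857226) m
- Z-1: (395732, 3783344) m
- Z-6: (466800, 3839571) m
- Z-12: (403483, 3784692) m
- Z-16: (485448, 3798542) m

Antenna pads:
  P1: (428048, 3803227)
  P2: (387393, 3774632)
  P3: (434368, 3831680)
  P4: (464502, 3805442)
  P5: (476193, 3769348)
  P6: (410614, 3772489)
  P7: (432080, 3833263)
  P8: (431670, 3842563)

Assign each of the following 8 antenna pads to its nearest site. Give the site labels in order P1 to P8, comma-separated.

P1 → Z-10 (d²=362033908.00)
P2 → Z-1 (d²=145437865.00)
P3 → Z-9 (d²=134730874.00)
P4 → Z-16 (d²=486344916.00)
P5 → Z-15 (d²=199521629.00)
P6 → Z-12 (d²=199764370.00)
P7 → Z-9 (d²=78886925.00)
P8 → Z-9 (d²=98463245.00)

Z-10, Z-1, Z-9, Z-16, Z-15, Z-12, Z-9, Z-9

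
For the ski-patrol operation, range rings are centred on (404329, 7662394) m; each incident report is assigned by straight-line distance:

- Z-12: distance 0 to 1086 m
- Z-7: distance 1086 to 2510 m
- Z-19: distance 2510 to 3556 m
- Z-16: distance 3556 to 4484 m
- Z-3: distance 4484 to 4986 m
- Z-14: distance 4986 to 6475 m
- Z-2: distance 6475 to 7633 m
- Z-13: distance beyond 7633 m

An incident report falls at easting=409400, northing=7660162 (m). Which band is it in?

Z-14

Distance = √((409400−404329)² + (7660162−7662394)²) = √(25715041.000 + 4981824.000) = 5540.475 m.
4986 ≤ 5540.475 < 6475 → Z-14.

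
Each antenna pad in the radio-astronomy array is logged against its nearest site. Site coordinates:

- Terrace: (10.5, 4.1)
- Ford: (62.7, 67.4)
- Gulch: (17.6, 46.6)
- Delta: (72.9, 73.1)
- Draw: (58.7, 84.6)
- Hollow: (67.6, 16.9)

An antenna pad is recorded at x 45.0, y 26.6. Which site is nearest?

Hollow

Squared distances to each site:
Terrace: 1696.500; Ford: 1977.930; Gulch: 1150.760; Delta: 2940.660; Draw: 3551.690; Hollow: 604.850.
Minimum at Hollow.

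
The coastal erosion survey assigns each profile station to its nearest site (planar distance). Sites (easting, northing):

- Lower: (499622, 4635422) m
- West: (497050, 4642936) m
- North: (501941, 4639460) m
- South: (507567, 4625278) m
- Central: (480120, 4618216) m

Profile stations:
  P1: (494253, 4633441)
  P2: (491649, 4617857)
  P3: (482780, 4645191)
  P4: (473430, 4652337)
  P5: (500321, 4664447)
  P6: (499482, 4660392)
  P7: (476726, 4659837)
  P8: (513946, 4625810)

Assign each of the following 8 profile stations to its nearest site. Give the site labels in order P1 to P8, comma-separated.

P1 → Lower (d²=32750522.00)
P2 → Central (d²=133046722.00)
P3 → West (d²=208717925.00)
P4 → West (d²=646283201.00)
P5 → West (d²=473422562.00)
P6 → West (d²=310626560.00)
P7 → West (d²=698708777.00)
P8 → South (d²=40974665.00)

Lower, Central, West, West, West, West, West, South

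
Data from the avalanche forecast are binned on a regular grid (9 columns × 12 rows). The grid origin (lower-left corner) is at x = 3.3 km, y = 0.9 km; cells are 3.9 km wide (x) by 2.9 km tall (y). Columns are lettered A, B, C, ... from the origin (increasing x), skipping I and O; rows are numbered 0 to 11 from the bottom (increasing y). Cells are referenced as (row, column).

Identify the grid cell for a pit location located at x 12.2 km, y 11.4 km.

Column index: ⌊(12.2 − 3.3) / 3.9⌋ = ⌊2.282⌋ = 2 → column C
Row offset from origin: ⌊(11.4 − 0.9) / 2.9⌋ = ⌊3.621⌋ = 3 → row 3

(3, C)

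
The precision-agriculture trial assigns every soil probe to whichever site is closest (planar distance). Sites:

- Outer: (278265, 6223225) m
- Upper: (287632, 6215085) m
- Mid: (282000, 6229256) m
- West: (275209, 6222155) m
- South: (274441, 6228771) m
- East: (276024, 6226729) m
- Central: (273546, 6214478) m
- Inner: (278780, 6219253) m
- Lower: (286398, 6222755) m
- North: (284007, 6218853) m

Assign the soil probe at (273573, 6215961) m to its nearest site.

Central

Squared distances to each site:
Outer: 74780560.000; Upper: 198422857.000; Mid: 247771354.000; West: 41042132.000; South: 164849524.000; East: 121957225.000; Central: 2200018.000; Inner: 37950113.000; Lower: 210639061.000; North: 117232020.000.
Minimum at Central.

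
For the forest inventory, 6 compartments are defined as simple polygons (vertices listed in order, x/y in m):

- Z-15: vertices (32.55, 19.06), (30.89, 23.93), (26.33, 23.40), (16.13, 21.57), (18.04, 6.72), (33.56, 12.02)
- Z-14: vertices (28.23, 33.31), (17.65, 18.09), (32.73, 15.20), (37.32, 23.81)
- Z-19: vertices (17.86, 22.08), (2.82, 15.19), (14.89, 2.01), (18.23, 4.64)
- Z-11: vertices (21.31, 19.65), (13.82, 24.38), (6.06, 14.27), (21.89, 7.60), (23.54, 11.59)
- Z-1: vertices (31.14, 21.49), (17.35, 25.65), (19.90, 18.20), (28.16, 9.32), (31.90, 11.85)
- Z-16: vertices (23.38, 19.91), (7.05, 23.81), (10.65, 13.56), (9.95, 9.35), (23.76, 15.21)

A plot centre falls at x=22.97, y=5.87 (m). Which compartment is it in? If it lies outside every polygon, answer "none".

none

Cast a ray rightward from (22.97, 5.87). For each polygon, the edges (by vertex number in listed order) whose endpoints lie on opposite sides of y = 5.87, where each meets that height, and whether that is right or left of the point:
Z-15: no edge straddles that height → 0 crossings.
Z-14: no edge straddles that height → 0 crossings.
Z-19: 2–3 at x≈11.355 (left), 4–1 at x≈18.204 (left) → 0 crossings.
Z-11: no edge straddles that height → 0 crossings.
Z-1: no edge straddles that height → 0 crossings.
Z-16: no edge straddles that height → 0 crossings.
All counts are even, so the point lies outside every listed polygon.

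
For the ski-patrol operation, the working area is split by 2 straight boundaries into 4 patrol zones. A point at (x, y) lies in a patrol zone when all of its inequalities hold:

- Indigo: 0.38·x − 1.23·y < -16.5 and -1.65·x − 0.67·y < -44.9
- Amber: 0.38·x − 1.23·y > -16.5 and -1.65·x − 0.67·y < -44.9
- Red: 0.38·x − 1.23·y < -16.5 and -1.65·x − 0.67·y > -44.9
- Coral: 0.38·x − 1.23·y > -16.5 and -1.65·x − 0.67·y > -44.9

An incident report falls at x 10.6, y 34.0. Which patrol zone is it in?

0.38·10.6 − 1.23·34.0 = -37.792, which is < -16.5
-1.65·10.6 − 0.67·34.0 = -40.270, which is > -44.9
This sign pattern matches Red.

Red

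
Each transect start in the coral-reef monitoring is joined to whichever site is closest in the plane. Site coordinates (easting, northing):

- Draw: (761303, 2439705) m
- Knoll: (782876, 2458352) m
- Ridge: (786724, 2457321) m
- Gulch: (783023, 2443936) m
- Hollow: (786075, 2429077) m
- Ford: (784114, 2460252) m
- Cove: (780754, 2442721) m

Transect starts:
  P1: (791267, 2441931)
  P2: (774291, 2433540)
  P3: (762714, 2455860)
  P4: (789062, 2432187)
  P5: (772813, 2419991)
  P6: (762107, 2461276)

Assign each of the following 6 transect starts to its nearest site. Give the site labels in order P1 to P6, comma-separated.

Gulch, Cove, Draw, Hollow, Hollow, Knoll

P1 → Gulch (d²=71983561.00)
P2 → Cove (d²=126061130.00)
P3 → Draw (d²=262974946.00)
P4 → Hollow (d²=18594269.00)
P5 → Hollow (d²=258436040.00)
P6 → Knoll (d²=439901137.00)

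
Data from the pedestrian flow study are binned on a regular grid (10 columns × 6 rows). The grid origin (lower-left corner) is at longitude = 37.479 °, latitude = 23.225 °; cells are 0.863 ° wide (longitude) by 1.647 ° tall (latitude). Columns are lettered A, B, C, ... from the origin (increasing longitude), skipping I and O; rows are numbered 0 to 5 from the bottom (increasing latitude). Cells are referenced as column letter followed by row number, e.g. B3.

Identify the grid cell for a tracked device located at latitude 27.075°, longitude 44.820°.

Column index: ⌊(44.820 − 37.479) / 0.863⌋ = ⌊8.506⌋ = 8 → column J
Row offset from origin: ⌊(27.075 − 23.225) / 1.647⌋ = ⌊2.338⌋ = 2 → row 2

J2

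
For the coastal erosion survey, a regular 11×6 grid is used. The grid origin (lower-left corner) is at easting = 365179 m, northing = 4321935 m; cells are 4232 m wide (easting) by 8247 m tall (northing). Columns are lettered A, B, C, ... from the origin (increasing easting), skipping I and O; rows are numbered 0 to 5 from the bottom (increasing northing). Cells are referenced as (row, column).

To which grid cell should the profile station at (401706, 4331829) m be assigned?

Column index: ⌊(401706 − 365179) / 4232⌋ = ⌊8.631⌋ = 8 → column J
Row offset from origin: ⌊(4331829 − 4321935) / 8247⌋ = ⌊1.200⌋ = 1 → row 1

(1, J)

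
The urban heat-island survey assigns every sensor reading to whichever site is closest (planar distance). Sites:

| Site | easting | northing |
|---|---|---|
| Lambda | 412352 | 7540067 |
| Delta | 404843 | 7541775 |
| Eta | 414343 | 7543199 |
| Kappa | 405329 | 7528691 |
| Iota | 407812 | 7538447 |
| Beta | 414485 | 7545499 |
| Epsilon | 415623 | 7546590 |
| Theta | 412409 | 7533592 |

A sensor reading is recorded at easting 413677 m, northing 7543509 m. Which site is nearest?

Eta

Squared distances to each site:
Lambda: 13602989.000; Delta: 81046312.000; Eta: 539656.000; Kappa: 289262228.000; Iota: 60022069.000; Beta: 4612964.000; Epsilon: 13279477.000; Theta: 99954713.000.
Minimum at Eta.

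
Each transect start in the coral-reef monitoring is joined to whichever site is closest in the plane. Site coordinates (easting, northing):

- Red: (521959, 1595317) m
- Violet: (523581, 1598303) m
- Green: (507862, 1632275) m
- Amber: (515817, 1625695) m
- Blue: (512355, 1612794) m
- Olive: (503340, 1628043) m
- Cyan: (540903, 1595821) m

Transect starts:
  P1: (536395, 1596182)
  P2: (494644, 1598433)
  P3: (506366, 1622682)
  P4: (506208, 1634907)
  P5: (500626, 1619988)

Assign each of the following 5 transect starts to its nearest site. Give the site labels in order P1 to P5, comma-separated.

Cyan, Blue, Olive, Green, Olive

P1 → Cyan (d²=20452385.00)
P2 → Blue (d²=519917842.00)
P3 → Olive (d²=37896997.00)
P4 → Green (d²=9663140.00)
P5 → Olive (d²=72248821.00)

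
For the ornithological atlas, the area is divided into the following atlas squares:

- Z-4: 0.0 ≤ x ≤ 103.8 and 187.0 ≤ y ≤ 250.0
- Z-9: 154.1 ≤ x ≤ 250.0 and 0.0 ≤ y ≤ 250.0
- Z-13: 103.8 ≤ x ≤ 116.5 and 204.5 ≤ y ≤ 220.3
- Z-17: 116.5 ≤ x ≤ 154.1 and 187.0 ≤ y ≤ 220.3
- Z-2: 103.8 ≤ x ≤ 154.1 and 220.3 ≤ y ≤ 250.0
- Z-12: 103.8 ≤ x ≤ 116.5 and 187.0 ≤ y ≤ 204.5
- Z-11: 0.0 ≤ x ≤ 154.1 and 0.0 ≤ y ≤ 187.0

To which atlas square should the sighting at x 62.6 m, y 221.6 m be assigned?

The point has x = 62.6 and y = 221.6.
Only Z-4 satisfies 0.0 ≤ x ≤ 103.8 and 187.0 ≤ y ≤ 250.0.

Z-4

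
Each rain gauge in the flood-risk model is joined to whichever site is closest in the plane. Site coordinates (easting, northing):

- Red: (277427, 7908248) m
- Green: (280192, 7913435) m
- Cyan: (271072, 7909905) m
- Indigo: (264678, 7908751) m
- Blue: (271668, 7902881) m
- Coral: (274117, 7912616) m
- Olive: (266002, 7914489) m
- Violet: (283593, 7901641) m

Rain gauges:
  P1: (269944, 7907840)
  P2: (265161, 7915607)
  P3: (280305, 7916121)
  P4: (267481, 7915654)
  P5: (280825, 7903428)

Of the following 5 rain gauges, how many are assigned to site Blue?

0

P1 → Cyan
P2 → Olive
P3 → Green
P4 → Olive
P5 → Violet
0 of the 5 go to Blue.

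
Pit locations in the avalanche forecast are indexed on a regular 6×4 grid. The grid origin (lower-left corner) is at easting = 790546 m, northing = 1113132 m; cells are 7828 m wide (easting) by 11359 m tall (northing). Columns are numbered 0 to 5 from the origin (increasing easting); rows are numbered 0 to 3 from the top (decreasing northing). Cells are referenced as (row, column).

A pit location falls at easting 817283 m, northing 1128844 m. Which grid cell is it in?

(2, 3)

Column index: ⌊(817283 − 790546) / 7828⌋ = ⌊3.416⌋ = 3
Row offset from origin: ⌊(1128844 − 1113132) / 11359⌋ = ⌊1.383⌋ = 1 → row 2 (counted from top)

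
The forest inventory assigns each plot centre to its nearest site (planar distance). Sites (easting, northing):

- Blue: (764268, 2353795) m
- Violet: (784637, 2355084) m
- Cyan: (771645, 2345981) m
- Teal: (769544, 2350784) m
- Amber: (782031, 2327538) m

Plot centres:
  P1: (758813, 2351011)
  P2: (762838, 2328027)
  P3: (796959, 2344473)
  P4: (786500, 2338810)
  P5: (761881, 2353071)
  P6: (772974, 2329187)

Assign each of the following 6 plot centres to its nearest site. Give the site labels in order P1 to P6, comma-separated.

P1 → Blue (d²=37507681.00)
P2 → Amber (d²=368610370.00)
P3 → Violet (d²=264425005.00)
P4 → Amber (d²=147029945.00)
P5 → Blue (d²=6221945.00)
P6 → Amber (d²=84748450.00)

Blue, Amber, Violet, Amber, Blue, Amber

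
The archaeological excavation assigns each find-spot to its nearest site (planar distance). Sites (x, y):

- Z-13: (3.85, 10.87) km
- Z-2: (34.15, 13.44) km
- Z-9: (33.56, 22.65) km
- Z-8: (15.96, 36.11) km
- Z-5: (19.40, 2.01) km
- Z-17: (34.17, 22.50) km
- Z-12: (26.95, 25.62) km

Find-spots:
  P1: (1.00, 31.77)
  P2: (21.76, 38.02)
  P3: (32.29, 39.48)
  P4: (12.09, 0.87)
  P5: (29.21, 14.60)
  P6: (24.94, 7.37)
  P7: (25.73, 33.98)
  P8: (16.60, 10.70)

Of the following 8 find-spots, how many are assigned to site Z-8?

2

P1 → Z-8
P2 → Z-8
P3 → Z-12
P4 → Z-5
P5 → Z-2
P6 → Z-5
P7 → Z-12
P8 → Z-5
2 of the 8 go to Z-8.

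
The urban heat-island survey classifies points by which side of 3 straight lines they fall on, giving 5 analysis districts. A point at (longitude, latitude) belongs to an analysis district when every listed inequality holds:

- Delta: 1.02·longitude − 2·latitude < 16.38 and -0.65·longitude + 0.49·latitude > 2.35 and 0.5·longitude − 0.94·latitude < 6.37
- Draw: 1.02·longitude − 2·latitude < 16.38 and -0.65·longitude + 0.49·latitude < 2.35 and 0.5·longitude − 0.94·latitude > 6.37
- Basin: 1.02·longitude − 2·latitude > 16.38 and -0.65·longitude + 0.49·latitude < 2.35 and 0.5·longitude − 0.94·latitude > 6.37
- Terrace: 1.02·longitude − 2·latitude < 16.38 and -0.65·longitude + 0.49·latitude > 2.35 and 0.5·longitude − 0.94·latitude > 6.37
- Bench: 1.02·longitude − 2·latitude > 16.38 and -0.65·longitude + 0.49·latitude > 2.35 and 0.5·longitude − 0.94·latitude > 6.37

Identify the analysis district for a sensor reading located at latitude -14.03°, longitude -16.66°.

1.02·-16.66 − 2·-14.03 = 11.067, which is < 16.38
-0.65·-16.66 + 0.49·-14.03 = 3.954, which is > 2.35
0.5·-16.66 − 0.94·-14.03 = 4.858, which is < 6.37
This sign pattern matches Delta.

Delta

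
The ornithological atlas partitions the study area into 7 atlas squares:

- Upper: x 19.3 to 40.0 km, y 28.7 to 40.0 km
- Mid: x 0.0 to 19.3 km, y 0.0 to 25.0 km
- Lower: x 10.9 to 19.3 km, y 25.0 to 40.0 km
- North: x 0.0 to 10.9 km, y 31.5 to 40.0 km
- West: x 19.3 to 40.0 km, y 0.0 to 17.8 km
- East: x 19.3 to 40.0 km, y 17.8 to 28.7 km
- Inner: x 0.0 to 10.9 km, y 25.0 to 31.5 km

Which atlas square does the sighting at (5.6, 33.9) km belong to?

The point has x = 5.6 and y = 33.9.
Only North satisfies 0.0 ≤ x ≤ 10.9 and 31.5 ≤ y ≤ 40.0.

North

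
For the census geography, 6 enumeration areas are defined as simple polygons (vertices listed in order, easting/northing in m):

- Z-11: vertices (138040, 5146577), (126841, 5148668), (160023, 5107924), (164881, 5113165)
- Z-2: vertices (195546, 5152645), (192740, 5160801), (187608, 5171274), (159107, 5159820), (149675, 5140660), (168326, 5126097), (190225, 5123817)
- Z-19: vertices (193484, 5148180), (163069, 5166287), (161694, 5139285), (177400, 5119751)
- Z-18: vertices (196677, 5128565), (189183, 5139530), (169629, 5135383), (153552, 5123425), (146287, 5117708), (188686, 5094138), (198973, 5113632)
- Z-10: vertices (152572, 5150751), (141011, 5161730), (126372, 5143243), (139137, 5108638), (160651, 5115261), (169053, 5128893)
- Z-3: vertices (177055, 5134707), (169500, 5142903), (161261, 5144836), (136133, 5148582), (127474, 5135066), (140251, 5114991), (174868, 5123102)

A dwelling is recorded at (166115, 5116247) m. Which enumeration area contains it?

Z-18

Cast a ray rightward from (166115, 5116247). For each polygon, the edges (by vertex number in listed order) whose endpoints lie on opposite sides of northing = 5116247, where each meets that height, and whether that is right or left of the point:
Z-11: 2–3 at easting≈153244.7 (left), 4–1 at easting≈162405.1 (left) → 0 crossings.
Z-2: no edge straddles that height → 0 crossings.
Z-19: no edge straddles that height → 0 crossings.
Z-18: 5–6 at easting≈148915.1 (left), 7–1 at easting≈198570.9 (right) → 1 crossing.
Z-10: 3–4 at easting≈136330.2 (left), 5–6 at easting≈161258.7 (left) → 0 crossings.
Z-3: 5–6 at easting≈139451.6 (left), 6–7 at easting≈145611.5 (left) → 0 crossings.
Only Z-18 has an odd count, so the point is inside Z-18.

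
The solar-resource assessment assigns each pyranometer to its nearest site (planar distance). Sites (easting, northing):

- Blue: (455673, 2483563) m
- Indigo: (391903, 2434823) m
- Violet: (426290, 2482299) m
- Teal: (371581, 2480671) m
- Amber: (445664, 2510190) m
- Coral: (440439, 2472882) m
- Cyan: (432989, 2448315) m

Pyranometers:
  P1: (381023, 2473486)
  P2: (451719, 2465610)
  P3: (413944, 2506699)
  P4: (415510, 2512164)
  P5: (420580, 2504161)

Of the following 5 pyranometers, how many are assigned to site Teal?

P1 → Teal
P2 → Coral
P3 → Violet
P4 → Amber
P5 → Violet
1 of the 5 goes to Teal.

1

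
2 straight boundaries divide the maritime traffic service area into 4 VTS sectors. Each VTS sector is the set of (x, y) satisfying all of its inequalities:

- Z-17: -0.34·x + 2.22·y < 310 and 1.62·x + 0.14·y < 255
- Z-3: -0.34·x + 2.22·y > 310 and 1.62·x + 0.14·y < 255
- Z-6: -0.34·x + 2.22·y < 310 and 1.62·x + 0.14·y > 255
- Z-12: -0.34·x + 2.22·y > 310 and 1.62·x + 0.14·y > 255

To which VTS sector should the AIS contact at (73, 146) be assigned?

Z-17

-0.34·73 + 2.22·146 = 299.300, which is < 310
1.62·73 + 0.14·146 = 138.700, which is < 255
This sign pattern matches Z-17.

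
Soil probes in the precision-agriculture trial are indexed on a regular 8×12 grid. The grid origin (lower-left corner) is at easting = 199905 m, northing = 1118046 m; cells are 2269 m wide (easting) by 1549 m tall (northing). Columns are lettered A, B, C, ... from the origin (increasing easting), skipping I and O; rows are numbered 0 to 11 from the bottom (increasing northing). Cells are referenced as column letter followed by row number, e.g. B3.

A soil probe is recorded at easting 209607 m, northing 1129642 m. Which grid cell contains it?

Column index: ⌊(209607 − 199905) / 2269⌋ = ⌊4.276⌋ = 4 → column E
Row offset from origin: ⌊(1129642 − 1118046) / 1549⌋ = ⌊7.486⌋ = 7 → row 7

E7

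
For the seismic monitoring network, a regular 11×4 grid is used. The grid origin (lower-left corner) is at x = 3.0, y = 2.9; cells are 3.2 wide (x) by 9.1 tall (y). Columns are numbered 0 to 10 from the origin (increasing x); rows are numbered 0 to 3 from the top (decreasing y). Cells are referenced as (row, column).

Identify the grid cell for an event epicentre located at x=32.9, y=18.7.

(2, 9)

Column index: ⌊(32.9 − 3.0) / 3.2⌋ = ⌊9.344⌋ = 9
Row offset from origin: ⌊(18.7 − 2.9) / 9.1⌋ = ⌊1.736⌋ = 1 → row 2 (counted from top)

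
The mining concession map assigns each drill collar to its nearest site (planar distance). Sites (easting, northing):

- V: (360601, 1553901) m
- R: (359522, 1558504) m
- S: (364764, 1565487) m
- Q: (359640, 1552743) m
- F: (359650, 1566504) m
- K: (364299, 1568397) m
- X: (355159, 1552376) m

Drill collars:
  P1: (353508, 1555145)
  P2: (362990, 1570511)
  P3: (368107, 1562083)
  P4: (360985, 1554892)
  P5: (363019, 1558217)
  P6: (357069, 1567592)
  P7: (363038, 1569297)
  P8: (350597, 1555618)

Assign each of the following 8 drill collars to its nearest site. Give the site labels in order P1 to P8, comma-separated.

X, K, S, V, R, F, K, X

P1 → X (d²=10393162.00)
P2 → K (d²=6182477.00)
P3 → S (d²=22762865.00)
P4 → V (d²=1129537.00)
P5 → R (d²=12311378.00)
P6 → F (d²=7845305.00)
P7 → K (d²=2400121.00)
P8 → X (d²=31322408.00)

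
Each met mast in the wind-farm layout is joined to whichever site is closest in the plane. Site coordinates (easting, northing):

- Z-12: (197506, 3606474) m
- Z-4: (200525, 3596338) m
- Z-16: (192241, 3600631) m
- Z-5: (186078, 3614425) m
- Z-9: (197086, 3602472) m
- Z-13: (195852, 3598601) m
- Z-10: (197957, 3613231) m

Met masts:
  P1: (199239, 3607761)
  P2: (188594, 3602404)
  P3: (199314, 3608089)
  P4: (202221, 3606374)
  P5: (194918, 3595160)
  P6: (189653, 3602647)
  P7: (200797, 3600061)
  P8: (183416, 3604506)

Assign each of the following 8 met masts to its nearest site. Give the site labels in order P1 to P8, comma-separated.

Z-12, Z-16, Z-12, Z-12, Z-13, Z-16, Z-4, Z-16

P1 → Z-12 (d²=4659658.00)
P2 → Z-16 (d²=16444138.00)
P3 → Z-12 (d²=5877089.00)
P4 → Z-12 (d²=22241225.00)
P5 → Z-13 (d²=12712837.00)
P6 → Z-16 (d²=10762000.00)
P7 → Z-4 (d²=13934713.00)
P8 → Z-16 (d²=92896250.00)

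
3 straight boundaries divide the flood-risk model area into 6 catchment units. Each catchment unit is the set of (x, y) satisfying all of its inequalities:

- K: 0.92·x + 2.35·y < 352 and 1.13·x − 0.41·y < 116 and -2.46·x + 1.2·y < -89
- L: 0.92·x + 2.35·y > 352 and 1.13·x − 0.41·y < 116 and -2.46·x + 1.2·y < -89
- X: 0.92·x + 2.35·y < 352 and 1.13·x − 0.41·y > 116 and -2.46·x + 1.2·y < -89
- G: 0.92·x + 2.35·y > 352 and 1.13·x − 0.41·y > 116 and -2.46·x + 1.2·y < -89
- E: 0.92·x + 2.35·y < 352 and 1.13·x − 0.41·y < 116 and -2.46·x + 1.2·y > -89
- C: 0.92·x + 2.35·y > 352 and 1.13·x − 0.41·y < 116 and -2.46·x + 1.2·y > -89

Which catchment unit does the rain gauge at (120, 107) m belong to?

0.92·120 + 2.35·107 = 361.850, which is > 352
1.13·120 − 0.41·107 = 91.730, which is < 116
-2.46·120 + 1.2·107 = -166.800, which is < -89
This sign pattern matches L.

L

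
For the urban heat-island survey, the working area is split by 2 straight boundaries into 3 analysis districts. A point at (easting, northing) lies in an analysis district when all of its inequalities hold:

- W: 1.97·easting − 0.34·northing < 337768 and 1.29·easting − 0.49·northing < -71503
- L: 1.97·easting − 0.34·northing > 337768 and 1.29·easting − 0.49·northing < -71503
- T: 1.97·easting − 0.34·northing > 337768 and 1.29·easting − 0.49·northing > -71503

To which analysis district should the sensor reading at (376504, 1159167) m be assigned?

L

1.97·376504 − 0.34·1159167 = 347596.100, which is > 337768
1.29·376504 − 0.49·1159167 = -82301.670, which is < -71503
This sign pattern matches L.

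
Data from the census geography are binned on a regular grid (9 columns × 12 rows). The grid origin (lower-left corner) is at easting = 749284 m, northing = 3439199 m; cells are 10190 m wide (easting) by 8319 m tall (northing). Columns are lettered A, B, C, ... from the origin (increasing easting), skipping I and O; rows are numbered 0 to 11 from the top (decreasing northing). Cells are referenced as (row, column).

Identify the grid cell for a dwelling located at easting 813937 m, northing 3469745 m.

(8, G)

Column index: ⌊(813937 − 749284) / 10190⌋ = ⌊6.345⌋ = 6 → column G
Row offset from origin: ⌊(3469745 − 3439199) / 8319⌋ = ⌊3.672⌋ = 3 → row 8 (counted from top)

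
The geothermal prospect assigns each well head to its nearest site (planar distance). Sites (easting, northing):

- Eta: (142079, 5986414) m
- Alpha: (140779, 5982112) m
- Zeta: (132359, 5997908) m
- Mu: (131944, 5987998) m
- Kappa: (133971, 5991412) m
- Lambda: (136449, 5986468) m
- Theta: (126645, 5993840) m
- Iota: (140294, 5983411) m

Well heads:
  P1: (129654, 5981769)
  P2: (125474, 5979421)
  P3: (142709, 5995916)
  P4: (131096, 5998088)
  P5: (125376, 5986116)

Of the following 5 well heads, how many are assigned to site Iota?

P1 → Mu
P2 → Mu
P3 → Eta
P4 → Zeta
P5 → Mu
0 of the 5 go to Iota.

0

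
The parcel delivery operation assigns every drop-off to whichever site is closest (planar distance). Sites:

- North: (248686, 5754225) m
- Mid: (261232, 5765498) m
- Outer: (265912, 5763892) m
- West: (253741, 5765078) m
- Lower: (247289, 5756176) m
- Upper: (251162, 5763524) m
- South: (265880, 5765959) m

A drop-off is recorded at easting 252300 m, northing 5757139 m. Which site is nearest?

North

Squared distances to each site:
North: 21552392.000; Mid: 149653505.000; Outer: 230889553.000; West: 65104202.000; Lower: 26037490.000; Upper: 42063269.000; South: 262208800.000.
Minimum at North.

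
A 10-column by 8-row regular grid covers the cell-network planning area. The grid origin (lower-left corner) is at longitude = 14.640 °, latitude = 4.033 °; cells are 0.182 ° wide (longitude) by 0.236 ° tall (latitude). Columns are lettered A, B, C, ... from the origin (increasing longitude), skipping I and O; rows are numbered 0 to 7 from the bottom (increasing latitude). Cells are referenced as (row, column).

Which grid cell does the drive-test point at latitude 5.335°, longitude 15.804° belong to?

Column index: ⌊(15.804 − 14.640) / 0.182⌋ = ⌊6.396⌋ = 6 → column G
Row offset from origin: ⌊(5.335 − 4.033) / 0.236⌋ = ⌊5.517⌋ = 5 → row 5

(5, G)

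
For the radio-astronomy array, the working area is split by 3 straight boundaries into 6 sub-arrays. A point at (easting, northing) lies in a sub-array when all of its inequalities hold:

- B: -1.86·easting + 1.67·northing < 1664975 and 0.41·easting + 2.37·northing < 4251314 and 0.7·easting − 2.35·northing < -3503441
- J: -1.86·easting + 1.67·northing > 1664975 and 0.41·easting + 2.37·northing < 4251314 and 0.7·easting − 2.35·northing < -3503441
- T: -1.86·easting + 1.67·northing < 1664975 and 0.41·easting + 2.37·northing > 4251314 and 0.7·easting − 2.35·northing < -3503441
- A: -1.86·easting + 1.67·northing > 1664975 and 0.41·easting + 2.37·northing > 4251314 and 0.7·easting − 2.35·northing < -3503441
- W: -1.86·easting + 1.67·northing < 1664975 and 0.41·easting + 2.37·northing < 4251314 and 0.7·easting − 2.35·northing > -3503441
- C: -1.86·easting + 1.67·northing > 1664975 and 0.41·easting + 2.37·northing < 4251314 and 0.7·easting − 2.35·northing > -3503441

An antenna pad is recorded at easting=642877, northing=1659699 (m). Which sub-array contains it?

-1.86·642877 + 1.67·1659699 = 1575946.110, which is < 1664975
0.41·642877 + 2.37·1659699 = 4197066.200, which is < 4251314
0.7·642877 − 2.35·1659699 = -3450278.750, which is > -3503441
This sign pattern matches W.

W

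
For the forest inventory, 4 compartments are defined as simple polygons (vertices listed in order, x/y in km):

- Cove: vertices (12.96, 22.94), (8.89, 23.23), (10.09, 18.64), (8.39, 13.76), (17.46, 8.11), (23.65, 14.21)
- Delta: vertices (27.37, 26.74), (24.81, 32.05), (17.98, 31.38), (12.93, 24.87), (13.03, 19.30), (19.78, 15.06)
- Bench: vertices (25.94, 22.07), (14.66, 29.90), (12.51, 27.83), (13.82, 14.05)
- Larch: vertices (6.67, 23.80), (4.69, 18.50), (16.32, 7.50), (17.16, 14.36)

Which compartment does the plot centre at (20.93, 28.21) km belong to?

Delta

Cast a ray rightward from (20.93, 28.21). For each polygon, the edges (by vertex number in listed order) whose endpoints lie on opposite sides of y = 28.21, where each meets that height, and whether that is right or left of the point:
Cove: no edge straddles that height → 0 crossings.
Delta: 1–2 at x≈26.661 (right), 3–4 at x≈15.521 (left) → 1 crossing.
Bench: 1–2 at x≈17.095 (left), 2–3 at x≈12.905 (left) → 0 crossings.
Larch: no edge straddles that height → 0 crossings.
Only Delta has an odd count, so the point is inside Delta.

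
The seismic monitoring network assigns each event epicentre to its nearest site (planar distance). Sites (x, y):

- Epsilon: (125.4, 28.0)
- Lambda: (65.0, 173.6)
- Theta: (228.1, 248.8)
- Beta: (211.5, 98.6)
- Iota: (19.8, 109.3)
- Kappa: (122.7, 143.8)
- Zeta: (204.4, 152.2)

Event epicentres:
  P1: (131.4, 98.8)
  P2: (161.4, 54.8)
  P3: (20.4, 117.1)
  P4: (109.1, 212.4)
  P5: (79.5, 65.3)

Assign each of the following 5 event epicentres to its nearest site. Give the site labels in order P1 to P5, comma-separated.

P1 → Kappa (d²=2100.69)
P2 → Epsilon (d²=2014.24)
P3 → Iota (d²=61.20)
P4 → Lambda (d²=3450.25)
P5 → Epsilon (d²=3498.10)

Kappa, Epsilon, Iota, Lambda, Epsilon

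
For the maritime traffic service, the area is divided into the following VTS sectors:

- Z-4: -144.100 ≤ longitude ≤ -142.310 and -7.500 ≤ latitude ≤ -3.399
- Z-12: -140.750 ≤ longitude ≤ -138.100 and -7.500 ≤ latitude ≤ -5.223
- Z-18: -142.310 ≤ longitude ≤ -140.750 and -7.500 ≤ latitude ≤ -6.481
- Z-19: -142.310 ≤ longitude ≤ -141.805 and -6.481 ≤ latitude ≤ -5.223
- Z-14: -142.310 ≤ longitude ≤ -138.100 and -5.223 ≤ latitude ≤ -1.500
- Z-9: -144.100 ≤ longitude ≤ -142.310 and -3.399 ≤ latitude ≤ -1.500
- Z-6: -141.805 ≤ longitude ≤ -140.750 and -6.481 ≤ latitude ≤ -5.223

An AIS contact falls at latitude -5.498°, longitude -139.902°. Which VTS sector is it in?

Z-12

The point has longitude = -139.902 and latitude = -5.498.
Only Z-12 satisfies -140.750 ≤ longitude ≤ -138.100 and -7.500 ≤ latitude ≤ -5.223.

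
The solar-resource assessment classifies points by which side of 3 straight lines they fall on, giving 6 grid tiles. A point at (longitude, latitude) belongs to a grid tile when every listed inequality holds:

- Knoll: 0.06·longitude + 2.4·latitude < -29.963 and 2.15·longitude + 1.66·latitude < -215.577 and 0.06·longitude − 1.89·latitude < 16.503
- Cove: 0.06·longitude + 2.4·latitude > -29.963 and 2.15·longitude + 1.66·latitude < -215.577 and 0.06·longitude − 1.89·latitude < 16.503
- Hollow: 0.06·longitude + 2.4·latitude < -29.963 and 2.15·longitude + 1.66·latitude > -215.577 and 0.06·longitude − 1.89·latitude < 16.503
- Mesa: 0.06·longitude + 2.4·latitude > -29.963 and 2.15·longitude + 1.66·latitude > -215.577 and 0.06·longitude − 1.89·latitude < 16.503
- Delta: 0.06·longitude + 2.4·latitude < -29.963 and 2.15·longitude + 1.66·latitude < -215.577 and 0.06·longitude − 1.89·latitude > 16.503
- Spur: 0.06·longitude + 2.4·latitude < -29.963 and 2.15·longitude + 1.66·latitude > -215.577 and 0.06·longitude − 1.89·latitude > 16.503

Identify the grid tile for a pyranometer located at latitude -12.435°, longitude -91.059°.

0.06·-91.059 + 2.4·-12.435 = -35.308, which is < -29.963
2.15·-91.059 + 1.66·-12.435 = -216.419, which is < -215.577
0.06·-91.059 − 1.89·-12.435 = 18.039, which is > 16.503
This sign pattern matches Delta.

Delta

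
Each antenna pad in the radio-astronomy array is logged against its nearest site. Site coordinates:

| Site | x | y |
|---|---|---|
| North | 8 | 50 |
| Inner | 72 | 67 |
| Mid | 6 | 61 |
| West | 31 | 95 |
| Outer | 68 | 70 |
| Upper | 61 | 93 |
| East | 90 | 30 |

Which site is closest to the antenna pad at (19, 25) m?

North

Squared distances to each site:
North: 746.000; Inner: 4573.000; Mid: 1465.000; West: 5044.000; Outer: 4426.000; Upper: 6388.000; East: 5066.000.
Minimum at North.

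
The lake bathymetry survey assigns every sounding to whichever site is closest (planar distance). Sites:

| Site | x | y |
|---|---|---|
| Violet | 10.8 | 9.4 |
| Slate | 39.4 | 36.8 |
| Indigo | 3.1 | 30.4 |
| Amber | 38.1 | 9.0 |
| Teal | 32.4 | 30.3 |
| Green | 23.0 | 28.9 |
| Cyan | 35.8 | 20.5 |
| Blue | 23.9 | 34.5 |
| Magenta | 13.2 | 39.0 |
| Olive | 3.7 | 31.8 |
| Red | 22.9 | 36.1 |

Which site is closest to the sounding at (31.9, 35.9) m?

Squared distances to each site:
Violet: 1147.460; Slate: 57.060; Indigo: 859.690; Amber: 762.050; Teal: 31.610; Green: 128.210; Cyan: 252.370; Blue: 65.960; Magenta: 359.300; Olive: 812.050; Red: 81.040.
Minimum at Teal.

Teal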